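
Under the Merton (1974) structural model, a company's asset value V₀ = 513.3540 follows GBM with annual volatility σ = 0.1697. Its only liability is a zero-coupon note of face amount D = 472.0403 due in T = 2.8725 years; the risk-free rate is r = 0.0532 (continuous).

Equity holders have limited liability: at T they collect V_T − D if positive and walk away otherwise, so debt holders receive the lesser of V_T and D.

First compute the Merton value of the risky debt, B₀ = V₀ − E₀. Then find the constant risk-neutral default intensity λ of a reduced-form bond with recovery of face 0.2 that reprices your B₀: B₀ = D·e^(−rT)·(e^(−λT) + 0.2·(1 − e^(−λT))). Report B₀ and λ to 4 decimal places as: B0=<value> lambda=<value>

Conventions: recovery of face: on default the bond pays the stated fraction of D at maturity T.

Apply the equity-as-call identities (strike 472.0403, horizon 2.8725 years):
d₁ = [ln(V₀/D) + (r + σ²/2)T] / (σ√T)
   = [ln(513.3540/472.0403) + (0.0532 + 0.5·0.1697²)·2.8725] / (0.1697·√2.8725)
   = [0.083901 + 0.194178] / 0.287615 = 0.966846
d₂ = d₁ − σ√T = 0.966846 − 0.287615 = 0.679231
N(d₁) = 0.833189,  N(d₂) = 0.751504,  e^(−rT) = 0.858287
E₀ = V₀·N(d₁) − D·e^(−rT)·N(d₂)
   = 513.3540·0.833189 − 472.0403·0.858287·0.751504 = 123.252285
B₀ = V₀ − E₀ = 513.3540 − 123.252285 = 390.101715
e^(−λT) = (B₀·e^(rT)/D − 0.2)/(1 − 0.2) = (390.1017·1.165112/472.0403 − 0.2)/0.8 = 0.95358387
λ = −ln(0.95358387)/2.8725 = 0.016546

B0=390.1017 lambda=0.0165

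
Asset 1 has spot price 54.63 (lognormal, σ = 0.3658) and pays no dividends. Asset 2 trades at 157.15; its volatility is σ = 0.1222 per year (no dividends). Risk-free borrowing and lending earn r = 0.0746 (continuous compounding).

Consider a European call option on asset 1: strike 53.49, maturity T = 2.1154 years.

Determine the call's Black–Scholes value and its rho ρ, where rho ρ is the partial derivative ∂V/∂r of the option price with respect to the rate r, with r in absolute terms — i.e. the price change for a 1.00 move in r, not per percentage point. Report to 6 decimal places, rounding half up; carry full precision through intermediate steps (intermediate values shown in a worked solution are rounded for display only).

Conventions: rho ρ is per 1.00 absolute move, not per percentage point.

price = 15.569342
ρ = 51.022345

σ√T = 0.3658·√2.1154 = 0.532035
d₁ = (ln(S/K) + (r+σ²/2)T) / (σ√T) = (ln(54.63/53.49) + (0.0746+0.3658²/2)·2.1154) / 0.532035 = (0.021088 + 0.299339) / 0.532035 = 0.602269
d₂ = d₁ − σ√T = 0.602269 − 0.532035 = 0.070234
e^{−rT} = 0.854013
N(d₁) = 0.726502,  N(d₂) = 0.527996
Call price V = S·N(d₁) − K·e^{−rT}·N(d₂) = 39.688821 − 24.119479 = 15.569342
ρ = K·T·e^{−rT}·N(d₂) = 51.022345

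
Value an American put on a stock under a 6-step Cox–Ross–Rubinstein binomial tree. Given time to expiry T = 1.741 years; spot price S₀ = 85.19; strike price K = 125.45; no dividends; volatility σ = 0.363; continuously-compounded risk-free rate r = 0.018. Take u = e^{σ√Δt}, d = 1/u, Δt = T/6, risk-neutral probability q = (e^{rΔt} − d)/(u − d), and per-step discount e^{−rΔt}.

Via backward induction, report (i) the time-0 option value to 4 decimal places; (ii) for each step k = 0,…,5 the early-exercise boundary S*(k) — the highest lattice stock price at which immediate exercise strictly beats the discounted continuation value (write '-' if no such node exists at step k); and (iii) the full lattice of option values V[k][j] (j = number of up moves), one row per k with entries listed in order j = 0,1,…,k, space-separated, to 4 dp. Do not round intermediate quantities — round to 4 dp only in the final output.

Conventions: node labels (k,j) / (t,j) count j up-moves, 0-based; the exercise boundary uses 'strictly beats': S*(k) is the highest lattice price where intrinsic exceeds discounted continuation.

price = 43.5368
boundary = - - 57.6165 70.0596 85.1900 103.5880
tree:
43.5368
55.4950 30.2457
67.8335 41.9004 17.1545
78.0666 55.3904 26.8254 6.2022
86.4823 67.8335 40.2600 11.6444 0.0000
93.4032 78.0666 55.3904 21.8620 0.0000 0.0000
99.0950 86.4823 67.8335 40.2600 0.0000 0.0000 0.0000

Δt=0.29017, u=1.21596, d=0.82239, q=0.46458, disc=e^(-rΔt)=0.99479
k=6 terminal: V=max(K-S,0) → 99.0950 86.4823 67.8335 40.2600 0.0000 0.0000 0.0000
k=5: j=0 S=32.0468 intr=93.4032 cont=92.7497 V=93.4032[EX]; j=1 S=47.3834 intr=78.0666 cont=77.4131 V=78.0666[EX]; j=2 S=70.0596 intr=55.3904 cont=54.7369 V=55.3904[EX]; j=3 S=103.5880 intr=21.8620 cont=21.4439 V=21.8620[EX]; j=4 S=153.1621 intr=0.0000 cont=0.0000 V=0.0000[hold]; j=5 S=226.4609 intr=0.0000 cont=0.0000 V=0.0000[hold]  S*(5)=103.5880
k=4: j=0 S=38.9677 intr=86.4823 cont=85.8288 V=86.4823[EX]; j=1 S=57.6165 intr=67.8335 cont=67.1800 V=67.8335[EX]; j=2 S=85.1900 intr=40.2600 cont=39.6065 V=40.2600[EX]; j=3 S=125.9594 intr=0.0000 cont=11.6444 V=11.6444[hold]; j=4 S=186.2397 intr=0.0000 cont=0.0000 V=0.0000[hold]  S*(4)=85.1900
k=3: j=0 S=47.3834 intr=78.0666 cont=77.4131 V=78.0666[EX]; j=1 S=70.0596 intr=55.3904 cont=54.7369 V=55.3904[EX]; j=2 S=103.5880 intr=21.8620 cont=26.8254 V=26.8254[hold]; j=3 S=153.1621 intr=0.0000 cont=6.2022 V=6.2022[hold]  S*(3)=70.0596
k=2: j=0 S=57.6165 intr=67.8335 cont=67.1800 V=67.8335[EX]; j=1 S=85.1900 intr=40.2600 cont=41.9004 V=41.9004[hold]; j=2 S=125.9594 intr=0.0000 cont=17.1545 V=17.1545[hold]  S*(2)=57.6165
k=1: j=0 S=70.0596 intr=55.3904 cont=55.4950 V=55.4950[hold]; j=1 S=103.5880 intr=21.8620 cont=30.2457 V=30.2457[hold]  S*(1)=-
k=0: j=0 S=85.1900 intr=40.2600 cont=43.5368 V=43.5368[hold]  S*(0)=-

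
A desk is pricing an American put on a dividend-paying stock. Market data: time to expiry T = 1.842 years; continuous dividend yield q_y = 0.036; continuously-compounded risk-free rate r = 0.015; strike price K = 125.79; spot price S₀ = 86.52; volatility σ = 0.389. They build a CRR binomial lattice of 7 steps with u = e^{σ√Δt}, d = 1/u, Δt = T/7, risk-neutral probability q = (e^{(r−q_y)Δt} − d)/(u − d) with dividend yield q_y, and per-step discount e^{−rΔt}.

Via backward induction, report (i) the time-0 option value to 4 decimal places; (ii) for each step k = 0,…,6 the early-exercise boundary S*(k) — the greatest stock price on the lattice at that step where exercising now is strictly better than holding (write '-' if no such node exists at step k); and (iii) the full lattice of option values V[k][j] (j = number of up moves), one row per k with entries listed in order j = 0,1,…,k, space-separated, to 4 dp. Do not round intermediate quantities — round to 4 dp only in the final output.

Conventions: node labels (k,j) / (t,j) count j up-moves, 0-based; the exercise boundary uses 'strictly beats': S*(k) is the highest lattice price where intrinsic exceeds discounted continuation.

params: Δt=0.26314 u=1.22085 d=0.81910 q=0.43656 e^(-rΔt)=0.99606
t_7 payoffs: 104.3867 93.8889 78.2423 54.9213 20.1621 0.0000 0.0000 0.0000
t_6: node(6,0) S=26.1302 payoff=99.6598 vs cont=99.4106 → 99.6598 [stop]  node(6,1) S=38.9464 payoff=86.8436 vs cont=86.7152 → 86.8436 [stop]  node(6,2) S=58.0486 payoff=67.7414 vs cont=67.7931 → 67.7931 [wait]  node(6,3) S=86.5200 payoff=39.2700 vs cont=39.5902 → 39.5902 [wait]  node(6,4) S=128.9558 payoff=0.0000 vs cont=11.3153 → 11.3153 [wait]  node(6,5) S=192.2053 payoff=0.0000 vs cont=0.0000 → 0.0000 [wait]  node(6,6) S=286.4770 payoff=0.0000 vs cont=0.0000 → 0.0000 [wait]  ⇒ S*(6)=38.9464
t_5: node(5,0) S=31.9011 payoff=93.8889 vs cont=93.6942 → 93.8889 [stop]  node(5,1) S=47.5477 payoff=78.2423 vs cont=78.2175 → 78.2423 [stop]  node(5,2) S=70.8687 payoff=54.9213 vs cont=55.2623 → 55.2623 [wait]  node(5,3) S=105.6279 payoff=20.1621 vs cont=27.1392 → 27.1392 [wait]  node(5,4) S=157.4357 payoff=0.0000 vs cont=6.3504 → 6.3504 [wait]  node(5,5) S=234.6538 payoff=0.0000 vs cont=0.0000 → 0.0000 [wait]  ⇒ S*(5)=47.5477
t_4: node(4,0) S=38.9464 payoff=86.8436 vs cont=86.7152 → 86.8436 [stop]  node(4,1) S=58.0486 payoff=67.7414 vs cont=67.9414 → 67.9414 [wait]  node(4,2) S=86.5200 payoff=39.2700 vs cont=42.8155 → 42.8155 [wait]  node(4,3) S=128.9558 payoff=0.0000 vs cont=17.9924 → 17.9924 [wait]  node(4,4) S=192.2053 payoff=0.0000 vs cont=3.5640 → 3.5640 [wait]  ⇒ S*(4)=38.9464
t_3: node(3,0) S=47.5477 payoff=78.2423 vs cont=78.2820 → 78.2820 [wait]  node(3,1) S=70.8687 payoff=54.9213 vs cont=56.7480 → 56.7480 [wait]  node(3,2) S=105.6279 payoff=20.1621 vs cont=31.8527 → 31.8527 [wait]  node(3,3) S=157.4357 payoff=0.0000 vs cont=11.6475 → 11.6475 [wait]  ⇒ S*(3)=-
t_2: node(2,0) S=58.0486 payoff=67.7414 vs cont=68.6097 → 68.6097 [wait]  node(2,1) S=86.5200 payoff=39.2700 vs cont=45.6989 → 45.6989 [wait]  node(2,2) S=128.9558 payoff=0.0000 vs cont=22.9412 → 22.9412 [wait]  ⇒ S*(2)=-
t_1: node(1,0) S=70.8687 payoff=54.9213 vs cont=58.3769 → 58.3769 [wait]  node(1,1) S=105.6279 payoff=20.1621 vs cont=35.6229 → 35.6229 [wait]  ⇒ S*(1)=-
t_0: node(0,0) S=86.5200 payoff=39.2700 vs cont=48.2525 → 48.2525 [wait]  ⇒ S*(0)=-

price = 48.2525
boundary = - - - - 38.9464 47.5477 38.9464
tree:
48.2525
58.3769 35.6229
68.6097 45.6989 22.9412
78.2820 56.7480 31.8527 11.6475
86.8436 67.9414 42.8155 17.9924 3.5640
93.8889 78.2423 55.2623 27.1392 6.3504 0.0000
99.6598 86.8436 67.7931 39.5902 11.3153 0.0000 0.0000
104.3867 93.8889 78.2423 54.9213 20.1621 0.0000 0.0000 0.0000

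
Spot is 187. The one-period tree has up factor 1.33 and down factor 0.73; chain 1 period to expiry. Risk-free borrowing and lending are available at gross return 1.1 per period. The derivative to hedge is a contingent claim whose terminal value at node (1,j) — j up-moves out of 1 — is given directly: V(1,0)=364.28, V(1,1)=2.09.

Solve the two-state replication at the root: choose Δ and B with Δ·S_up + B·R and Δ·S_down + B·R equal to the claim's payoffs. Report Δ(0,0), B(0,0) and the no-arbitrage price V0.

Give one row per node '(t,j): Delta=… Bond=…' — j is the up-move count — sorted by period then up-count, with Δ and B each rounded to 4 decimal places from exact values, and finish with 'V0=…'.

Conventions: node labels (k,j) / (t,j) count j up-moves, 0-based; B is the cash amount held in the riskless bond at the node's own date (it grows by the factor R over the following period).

(0,0): Delta=-3.2281 Bond=731.7677
V0=128.1177

Risk-neutral probability p* = (R−d)/(u−d) = (1.1−0.73)/(1.33−0.73) = 0.6167.
Payoffs at expiry: V(1,0)=364.2800, V(1,1)=2.0900
(0,0): S=187.0000. Δ = (V_up−V_dn)/(S_up−S_dn) = (2.0900−364.2800)/(248.7100−136.5100) = -3.2281. V = [p*·2.0900 + (1−p*)·364.2800]/1.1 = 128.1177. B = V − Δ·S = 731.7677.
Verification: the root portfolio costs Δ(0,0)·S0 + B(0,0) = 128.1177, matching V0.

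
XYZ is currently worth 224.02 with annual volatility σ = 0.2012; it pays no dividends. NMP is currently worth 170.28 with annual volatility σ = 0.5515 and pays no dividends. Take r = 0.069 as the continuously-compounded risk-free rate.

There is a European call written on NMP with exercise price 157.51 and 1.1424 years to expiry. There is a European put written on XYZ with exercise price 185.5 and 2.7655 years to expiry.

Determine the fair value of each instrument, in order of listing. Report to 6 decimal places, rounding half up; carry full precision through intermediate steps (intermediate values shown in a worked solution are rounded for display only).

price(NMP call K=157.51) = 50.208878
price(XYZ put K=185.5) = 3.937811

[NMP call K=157.51]
σ√T = 0.5515·√1.1424 = 0.589460
d₁ = (ln(S/K) + (r+σ²/2)T) / (σ√T) = (ln(170.28/157.51) + (0.069+0.5515²/2)·1.1424) / 0.589460 = (0.077955 + 0.252557) / 0.589460 = 0.560704
d₂ = d₁ − σ√T = 0.560704 − 0.589460 = -0.028757
e^{−rT} = 0.924201
N(d₁) = 0.712500,  N(d₂) = 0.488529
price = S·N(d₁) − K·e^{−rT}·N(d₂) = 121.324533 − 71.115656 = 50.208878
[XYZ put K=185.5]
σ√T = 0.2012·√2.7655 = 0.334591
d₁ = (ln(S/K) + (r+σ²/2)T) / (σ√T) = (ln(224.02/185.5) + (0.069+0.2012²/2)·2.7655) / 0.334591 = (0.188680 + 0.246795) / 0.334591 = 1.301515
d₂ = d₁ − σ√T = 1.301515 − 0.334591 = 0.966923
e^{−rT} = 0.826282
N(−d₁) = 0.096541,  N(−d₂) = 0.166791
price = K·e^{−rT}·N(−d₂) − S·N(−d₁) = 25.564963 − 21.627152 = 3.937811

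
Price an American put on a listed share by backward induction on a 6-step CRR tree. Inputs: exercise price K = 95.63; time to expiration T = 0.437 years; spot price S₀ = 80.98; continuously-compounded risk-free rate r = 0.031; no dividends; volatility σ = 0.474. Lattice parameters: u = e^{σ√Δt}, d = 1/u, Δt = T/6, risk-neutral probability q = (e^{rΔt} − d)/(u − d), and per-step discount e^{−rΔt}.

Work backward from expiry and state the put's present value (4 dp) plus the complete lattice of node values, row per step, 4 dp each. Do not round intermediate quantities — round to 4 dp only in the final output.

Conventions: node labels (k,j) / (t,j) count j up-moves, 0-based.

price = 19.3880
tree:
19.3880
25.7882 12.4590
32.9990 18.0003 6.4392
40.4590 24.9718 10.4380 2.0831
47.0838 32.9301 16.3600 3.9911 0.0000
52.9131 40.4590 24.3739 7.6465 0.0000 0.0000
58.0424 47.0838 32.9301 14.6500 0.0000 0.0000 0.0000

Δt=0.07283, u=1.13646, d=0.87992, q=0.47687, disc=e^(-rΔt)=0.99774
k=6 terminal: V=max(K-S,0) → 58.0424 47.0838 32.9301 14.6500 0.0000 0.0000 0.0000
k=5: j=0 S=42.7169 intr=52.9131 cont=52.6974 V=52.9131[EX]; j=1 S=55.1710 intr=40.4590 cont=40.2433 V=40.4590[EX]; j=2 S=71.2561 intr=24.3739 cont=24.1582 V=24.3739[EX]; j=3 S=92.0308 intr=3.5992 cont=7.6465 V=7.6465[hold]; j=4 S=118.8624 intr=0.0000 cont=0.0000 V=0.0000[hold]; j=5 S=153.5167 intr=0.0000 cont=0.0000 V=0.0000[hold]
k=4: j=0 S=48.5462 intr=47.0838 cont=46.8681 V=47.0838[EX]; j=1 S=62.6999 intr=32.9301 cont=32.7145 V=32.9301[EX]; j=2 S=80.9800 intr=14.6500 cont=16.3600 V=16.3600[hold]; j=3 S=104.5897 intr=0.0000 cont=3.9911 V=3.9911[hold]; j=4 S=135.0828 intr=0.0000 cont=0.0000 V=0.0000[hold]
k=3: j=0 S=55.1710 intr=40.4590 cont=40.2433 V=40.4590[EX]; j=1 S=71.2561 intr=24.3739 cont=24.9718 V=24.9718[hold]; j=2 S=92.0308 intr=3.5992 cont=10.4380 V=10.4380[hold]; j=3 S=118.8624 intr=0.0000 cont=2.0831 V=2.0831[hold]
k=2: j=0 S=62.6999 intr=32.9301 cont=32.9990 V=32.9990[hold]; j=1 S=80.9800 intr=14.6500 cont=18.0003 V=18.0003[hold]; j=2 S=104.5897 intr=0.0000 cont=6.4392 V=6.4392[hold]
k=1: j=0 S=71.2561 intr=24.3739 cont=25.7882 V=25.7882[hold]; j=1 S=92.0308 intr=3.5992 cont=12.4590 V=12.4590[hold]
k=0: j=0 S=80.9800 intr=14.6500 cont=19.3880 V=19.3880[hold]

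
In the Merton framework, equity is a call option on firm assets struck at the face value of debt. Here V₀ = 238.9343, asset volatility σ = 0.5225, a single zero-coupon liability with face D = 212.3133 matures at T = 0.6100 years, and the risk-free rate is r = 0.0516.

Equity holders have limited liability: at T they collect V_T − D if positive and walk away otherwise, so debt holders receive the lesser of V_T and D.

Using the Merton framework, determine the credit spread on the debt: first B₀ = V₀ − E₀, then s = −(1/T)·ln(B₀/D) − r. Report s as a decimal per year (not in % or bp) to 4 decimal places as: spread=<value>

Equity is a call on the firm's assets struck at D = 212.3133:
d₁ = [ln(V₀/D) + (r + σ²/2)T] / (σ√T)
   = [ln(238.9343/212.3133) + (0.0516 + 0.5·0.5225²)·0.6100] / (0.5225·√0.6100)
   = [0.118126 + 0.114743] / 0.408086 = 0.570637
d₂ = d₁ − σ√T = 0.570637 − 0.408086 = 0.162551
N(d₁) = 0.715877,  N(d₂) = 0.564564,  e^(−rT) = 0.969014
E₀ = V₀·N(d₁) − D·e^(−rT)·N(d₂)
   = 238.9343·0.715877 − 212.3133·0.969014·0.564564 = 54.897210
B₀ = V₀ − E₀ = 238.9343 − 54.897210 = 184.037090
spread = −(1/T)·ln(B₀/D) − r = −(1/0.6100)·ln(184.037090/212.3133) − 0.0516 = 0.18270443

spread=0.1827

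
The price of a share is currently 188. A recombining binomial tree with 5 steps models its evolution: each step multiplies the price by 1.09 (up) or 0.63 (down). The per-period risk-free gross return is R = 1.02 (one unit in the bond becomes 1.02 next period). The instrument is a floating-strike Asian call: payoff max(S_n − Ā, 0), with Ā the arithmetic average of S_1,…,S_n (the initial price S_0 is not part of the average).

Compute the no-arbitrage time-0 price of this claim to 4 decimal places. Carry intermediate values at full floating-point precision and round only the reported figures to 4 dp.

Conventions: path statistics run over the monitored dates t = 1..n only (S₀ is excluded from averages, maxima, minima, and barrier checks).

No-arbitrage gives p* = (R−d)/(u−d) = 0.8478: enumerate every path, weight its payoff by its p*-probability, and discount by R^5.
Enumerate all 2^5 = 32 price paths (U = up ×1.09, D = down ×0.63); each path with k up-moves has probability p*^k·(1−p*)^(5−k).
DDDDD: Ā=57.6679, payoff=0.0000, prob=0.000082
UDDDD: Ā=99.7746, payoff=0.0000, prob=0.000455
DUDDD: Ā=82.4786, payoff=0.0000, prob=0.000455
UUDDD: Ā=142.7011, payoff=0.0000, prob=0.002533
DDUDD: Ā=71.5821, payoff=0.0000, prob=0.000455
UDUDD: Ā=123.8484, payoff=0.0000, prob=0.002533
DUUDD: Ā=106.5524, payoff=0.0000, prob=0.002533
UUUDD: Ā=184.3526, payoff=0.0000, prob=0.014112
DDDUD: Ā=64.7173, payoff=0.0000, prob=0.000455
UDDUD: Ā=111.9712, payoff=0.0000, prob=0.002533
DUDUD: Ā=94.6752, payoff=0.0000, prob=0.002533
UUDUD: Ā=163.8032, payoff=0.0000, prob=0.014112
DDUUD: Ā=83.7788, payoff=0.0000, prob=0.002533
UDUUD: Ā=144.9506, payoff=0.0000, prob=0.014112
DUUUD: Ā=127.6546, payoff=0.0000, prob=0.014112
UUUUD: Ā=220.8627, payoff=0.0000, prob=0.078626
DDDDU: Ā=60.3925, payoff=0.0000, prob=0.000455
UDDDU: Ā=104.4886, payoff=0.0000, prob=0.002533
DUDDU: Ā=87.1926, payoff=0.0000, prob=0.002533
UUDDU: Ā=150.8571, payoff=0.0000, prob=0.014112
DDUDU: Ā=76.2962, payoff=0.0000, prob=0.002533
UDUDU: Ā=132.0045, payoff=0.0000, prob=0.014112
DUUDU: Ā=114.7085, payoff=0.0000, prob=0.014112
UUUDU: Ā=198.4638, payoff=0.0000, prob=0.078626
DDDUU: Ā=69.4314, payoff=0.0000, prob=0.002533
UDDUU: Ā=120.1273, payoff=0.0000, prob=0.014112
DUDUU: Ā=102.8313, payoff=0.0000, prob=0.014112
UUDUU: Ā=177.9145, payoff=0.0000, prob=0.078626
DDUUU: Ā=91.9348, payoff=4.6966, prob=0.014112
UDUUU: Ā=159.0618, payoff=8.1259, prob=0.078626
DUUUU: Ā=141.7658, payoff=25.4219, prob=0.078626
UUUUU: Ā=245.2774, payoff=43.9839, prob=0.438060
Price = Σ prob·payoff / R^5 = 21.971627 / 1.104081 = 19.9004

price = 19.9004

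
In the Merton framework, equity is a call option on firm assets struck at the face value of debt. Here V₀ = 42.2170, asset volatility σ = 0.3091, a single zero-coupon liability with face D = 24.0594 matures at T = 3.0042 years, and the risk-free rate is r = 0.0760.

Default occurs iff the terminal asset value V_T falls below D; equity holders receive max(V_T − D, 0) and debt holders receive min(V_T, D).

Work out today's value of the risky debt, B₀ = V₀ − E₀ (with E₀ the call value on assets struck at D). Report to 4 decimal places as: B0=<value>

B0=18.6885

Apply the equity-as-call identities (strike 24.0594, horizon 3.0042 years):
d₁ = [ln(V₀/D) + (r + σ²/2)T] / (σ√T)
   = [ln(42.2170/24.0594) + (0.0760 + 0.5·0.3091²)·3.0042] / (0.3091·√3.0042)
   = [0.562297 + 0.371834] / 0.535752 = 1.743590
d₂ = d₁ − σ√T = 1.743590 − 0.535752 = 1.207839
N(d₁) = 0.959385,  N(d₂) = 0.886445,  e^(−rT) = 0.795870
E₀ = V₀·N(d₁) − D·e^(−rT)·N(d₂)
   = 42.2170·0.959385 − 24.0594·0.795870·0.886445 = 23.528548
B₀ = V₀ − E₀ = 42.2170 − 23.528548 = 18.688452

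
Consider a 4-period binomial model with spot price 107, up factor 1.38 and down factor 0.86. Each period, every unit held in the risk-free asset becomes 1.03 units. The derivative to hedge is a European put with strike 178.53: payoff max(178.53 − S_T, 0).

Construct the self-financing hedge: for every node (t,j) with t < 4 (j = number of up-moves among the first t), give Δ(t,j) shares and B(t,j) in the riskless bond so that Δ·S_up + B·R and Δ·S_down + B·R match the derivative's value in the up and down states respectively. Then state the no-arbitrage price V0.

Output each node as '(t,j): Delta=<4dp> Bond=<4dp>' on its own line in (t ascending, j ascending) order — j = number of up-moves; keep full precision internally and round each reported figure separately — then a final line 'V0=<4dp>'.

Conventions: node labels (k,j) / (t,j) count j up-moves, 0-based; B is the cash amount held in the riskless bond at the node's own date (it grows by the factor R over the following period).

No-arbitrage ⇒ martingale measure with p* = (R−d)/(u−d) = 0.3269.
At maturity the claim pays: V(4,0)=120.0001, V(4,1)=84.6100, V(4,2)=27.8211, V(4,3)=0.0000, V(4,4)=0.0000
(3,0): S=68.0580. Δ = (V_up−V_dn)/(S_up−S_dn) = (84.6100−120.0001)/(93.9200−58.5299) = -1.0000. V = [p*·84.6100 + (1−p*)·120.0001]/1.03 = 105.2721. B = V − Δ·S = 173.3301.
(3,1): S=109.2093. Δ = (V_up−V_dn)/(S_up−S_dn) = (27.8211−84.6100)/(150.7089−93.9200) = -1.0000. V = [p*·27.8211 + (1−p*)·84.6100]/1.03 = 64.1208. B = V − Δ·S = 173.3301.
(3,2): S=175.2429. Δ = (V_up−V_dn)/(S_up−S_dn) = (0.0000−27.8211)/(241.8352−150.7089) = -0.3053. V = [p*·0.0000 + (1−p*)·27.8211]/1.03 = 18.1803. B = V − Δ·S = 71.6825.
(3,3): S=281.2037. Δ = (V_up−V_dn)/(S_up−S_dn) = (0.0000−0.0000)/(388.0611−241.8352) = 0.0000. V = [p*·0.0000 + (1−p*)·0.0000]/1.03 = 0.0000. B = V − Δ·S = 0.0000.
(2,0): S=79.1372. Δ = (V_up−V_dn)/(S_up−S_dn) = (64.1208−105.2721)/(109.2093−68.0580) = -1.0000. V = [p*·64.1208 + (1−p*)·105.2721]/1.03 = 89.1444. B = V − Δ·S = 168.2816.
(2,1): S=126.9876. Δ = (V_up−V_dn)/(S_up−S_dn) = (18.1803−64.1208)/(175.2429−109.2093) = -0.6957. V = [p*·18.1803 + (1−p*)·64.1208]/1.03 = 47.6716. B = V − Δ·S = 136.0186.
(2,2): S=203.7708. Δ = (V_up−V_dn)/(S_up−S_dn) = (0.0000−18.1803)/(281.2037−175.2429) = -0.1716. V = [p*·0.0000 + (1−p*)·18.1803]/1.03 = 11.8804. B = V − Δ·S = 46.8426.
(1,0): S=92.0200. Δ = (V_up−V_dn)/(S_up−S_dn) = (47.6716−89.1444)/(126.9876−79.1372) = -0.8667. V = [p*·47.6716 + (1−p*)·89.1444]/1.03 = 73.3845. B = V − Δ·S = 153.1399.
(1,1): S=147.6600. Δ = (V_up−V_dn)/(S_up−S_dn) = (11.8804−47.6716)/(203.7708−126.9876) = -0.4661. V = [p*·11.8804 + (1−p*)·47.6716]/1.03 = 34.9229. B = V − Δ·S = 103.7523.
(0,0): S=107.0000. Δ = (V_up−V_dn)/(S_up−S_dn) = (34.9229−73.3845)/(147.6600−92.0200) = -0.6913. V = [p*·34.9229 + (1−p*)·73.3845]/1.03 = 59.0393. B = V − Δ·S = 133.0039.
Verification: the root portfolio costs Δ(0,0)·S0 + B(0,0) = 59.0393, matching V0.

(0,0): Delta=-0.6913 Bond=133.0039
(1,0): Delta=-0.8667 Bond=153.1399
(1,1): Delta=-0.4661 Bond=103.7523
(2,0): Delta=-1.0000 Bond=168.2816
(2,1): Delta=-0.6957 Bond=136.0186
(2,2): Delta=-0.1716 Bond=46.8426
(3,0): Delta=-1.0000 Bond=173.3301
(3,1): Delta=-1.0000 Bond=173.3301
(3,2): Delta=-0.3053 Bond=71.6825
(3,3): Delta=0.0000 Bond=0.0000
V0=59.0393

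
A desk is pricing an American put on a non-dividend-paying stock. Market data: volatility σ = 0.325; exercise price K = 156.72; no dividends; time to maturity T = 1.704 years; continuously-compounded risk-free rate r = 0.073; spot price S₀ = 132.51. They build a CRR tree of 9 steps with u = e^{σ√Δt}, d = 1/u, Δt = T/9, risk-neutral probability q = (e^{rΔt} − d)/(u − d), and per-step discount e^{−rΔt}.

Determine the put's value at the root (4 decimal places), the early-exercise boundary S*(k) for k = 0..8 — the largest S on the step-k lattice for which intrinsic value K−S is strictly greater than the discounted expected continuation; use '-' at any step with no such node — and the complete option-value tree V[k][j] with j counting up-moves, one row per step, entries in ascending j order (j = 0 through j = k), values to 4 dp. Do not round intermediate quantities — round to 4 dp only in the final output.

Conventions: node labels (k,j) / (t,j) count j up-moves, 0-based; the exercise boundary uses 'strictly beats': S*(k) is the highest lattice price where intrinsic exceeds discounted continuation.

Δt=0.18933, u=1.15190, d=0.86813, q=0.51375, disc=e^(-rΔt)=0.98627
k=9 terminal: V=max(K-S,0) → 119.6088 107.4779 91.3815 70.0237 41.6843 4.0813 0.0000 0.0000 0.0000 0.0000
k=8: j=0 S=42.7485 intr=113.9715 cont=111.8203 V=113.9715[EX]; j=1 S=56.7222 intr=99.9978 cont=97.8466 V=99.9978[EX]; j=2 S=75.2636 intr=81.4564 cont=79.3052 V=81.4564[EX]; j=3 S=99.8658 intr=56.8542 cont=54.7030 V=56.8542[EX]; j=4 S=132.5100 intr=24.2100 cont=22.0588 V=24.2100[EX]; j=5 S=175.8250 intr=0.0000 cont=1.9573 V=1.9573[hold]; j=6 S=233.2988 intr=0.0000 cont=0.0000 V=0.0000[hold]; j=7 S=309.5597 intr=0.0000 cont=0.0000 V=0.0000[hold]; j=8 S=410.7488 intr=0.0000 cont=0.0000 V=0.0000[hold]  S*(8)=132.5100
k=7: j=0 S=49.2421 intr=107.4779 cont=105.3267 V=107.4779[EX]; j=1 S=65.3385 intr=91.3815 cont=89.2304 V=91.3815[EX]; j=2 S=86.6963 intr=70.0237 cont=67.8725 V=70.0237[EX]; j=3 S=115.0357 intr=41.6843 cont=39.5331 V=41.6843[EX]; j=4 S=152.6387 intr=4.0813 cont=12.6023 V=12.6023[hold]; j=5 S=202.5333 intr=0.0000 cont=0.9387 V=0.9387[hold]; j=6 S=268.7376 intr=0.0000 cont=0.0000 V=0.0000[hold]; j=7 S=356.5828 intr=0.0000 cont=0.0000 V=0.0000[hold]  S*(7)=115.0357
k=6: j=0 S=56.7222 intr=99.9978 cont=97.8466 V=99.9978[EX]; j=1 S=75.2636 intr=81.4564 cont=79.3052 V=81.4564[EX]; j=2 S=99.8658 intr=56.8542 cont=54.7030 V=56.8542[EX]; j=3 S=132.5100 intr=24.2100 cont=26.3764 V=26.3764[hold]; j=4 S=175.8250 intr=0.0000 cont=6.5194 V=6.5194[hold]; j=5 S=233.2988 intr=0.0000 cont=0.4502 V=0.4502[hold]; j=6 S=309.5597 intr=0.0000 cont=0.0000 V=0.0000[hold]  S*(6)=99.8658
k=5: j=0 S=65.3385 intr=91.3815 cont=89.2304 V=91.3815[EX]; j=1 S=86.6963 intr=70.0237 cont=67.8725 V=70.0237[EX]; j=2 S=115.0357 intr=41.6843 cont=40.6308 V=41.6843[EX]; j=3 S=152.6387 intr=4.0813 cont=15.9529 V=15.9529[hold]; j=4 S=202.5333 intr=0.0000 cont=3.3547 V=3.3547[hold]; j=5 S=268.7376 intr=0.0000 cont=0.2159 V=0.2159[hold]  S*(5)=115.0357
k=4: j=0 S=75.2636 intr=81.4564 cont=79.3052 V=81.4564[EX]; j=1 S=99.8658 intr=56.8542 cont=54.7030 V=56.8542[EX]; j=2 S=132.5100 intr=24.2100 cont=28.0741 V=28.0741[hold]; j=3 S=175.8250 intr=0.0000 cont=9.3504 V=9.3504[hold]; j=4 S=233.2988 intr=0.0000 cont=1.7182 V=1.7182[hold]  S*(4)=99.8658
k=3: j=0 S=86.6963 intr=70.0237 cont=67.8725 V=70.0237[EX]; j=1 S=115.0357 intr=41.6843 cont=41.4910 V=41.6843[EX]; j=2 S=152.6387 intr=4.0813 cont=18.2015 V=18.2015[hold]; j=3 S=202.5333 intr=0.0000 cont=5.3549 V=5.3549[hold]  S*(3)=115.0357
k=2: j=0 S=99.8658 intr=56.8542 cont=54.7030 V=56.8542[EX]; j=1 S=132.5100 intr=24.2100 cont=29.2135 V=29.2135[hold]; j=2 S=175.8250 intr=0.0000 cont=11.4423 V=11.4423[hold]  S*(2)=99.8658
k=1: j=0 S=115.0357 intr=41.6843 cont=42.0684 V=42.0684[hold]; j=1 S=152.6387 intr=4.0813 cont=19.8079 V=19.8079[hold]  S*(1)=-
k=0: j=0 S=132.5100 intr=24.2100 cont=30.2116 V=30.2116[hold]  S*(0)=-

price = 30.2116
boundary = - - 99.8658 115.0357 99.8658 115.0357 99.8658 115.0357 132.5100
tree:
30.2116
42.0684 19.8079
56.8542 29.2135 11.4423
70.0237 41.6843 18.2015 5.3549
81.4564 56.8542 28.0741 9.3504 1.7182
91.3815 70.0237 41.6843 15.9529 3.3547 0.2159
99.9978 81.4564 56.8542 26.3764 6.5194 0.4502 0.0000
107.4779 91.3815 70.0237 41.6843 12.6023 0.9387 0.0000 0.0000
113.9715 99.9978 81.4564 56.8542 24.2100 1.9573 0.0000 0.0000 0.0000
119.6088 107.4779 91.3815 70.0237 41.6843 4.0813 0.0000 0.0000 0.0000 0.0000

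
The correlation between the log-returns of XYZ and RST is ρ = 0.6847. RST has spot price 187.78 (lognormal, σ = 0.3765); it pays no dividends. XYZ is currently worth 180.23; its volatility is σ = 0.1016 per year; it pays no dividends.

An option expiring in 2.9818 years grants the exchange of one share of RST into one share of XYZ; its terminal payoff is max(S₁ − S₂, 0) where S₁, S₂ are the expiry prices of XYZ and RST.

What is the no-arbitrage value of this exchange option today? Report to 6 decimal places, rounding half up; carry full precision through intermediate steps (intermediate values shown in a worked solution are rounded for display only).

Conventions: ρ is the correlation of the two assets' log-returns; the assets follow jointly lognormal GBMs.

σ_eff = √(σ₁² + σ₂² − 2ρσ₁σ₂) = √(0.1016² + 0.3765² − 2·0.6847·0.1016·0.3765) = 0.315740
d₁ = (ln(S₁/S₂) + (q₂ − q₁ + σ_eff²/2)T) / (σ_eff√T) = (ln(180.23/187.78) + (0.0 − 0.0 + 0.049846)·2.9818) / 0.545217 = 0.197341
d₂ = d₁ − σ_eff√T = 0.197341 − 0.545217 = -0.347876
N(d₁) = 0.578220,  N(d₂) = 0.363967
V = S₁·e^{−q₁T}·N(d₁) − S₂·e^{−q₂T}·N(d₂) = 104.212509 − 68.345643 = 35.866866
Key observation: the rate r is irrelevant here: denominating values in RST turns the exchange into a ratio option on S₁/S₂, and discounting at r drops out.

exchange price = 35.866866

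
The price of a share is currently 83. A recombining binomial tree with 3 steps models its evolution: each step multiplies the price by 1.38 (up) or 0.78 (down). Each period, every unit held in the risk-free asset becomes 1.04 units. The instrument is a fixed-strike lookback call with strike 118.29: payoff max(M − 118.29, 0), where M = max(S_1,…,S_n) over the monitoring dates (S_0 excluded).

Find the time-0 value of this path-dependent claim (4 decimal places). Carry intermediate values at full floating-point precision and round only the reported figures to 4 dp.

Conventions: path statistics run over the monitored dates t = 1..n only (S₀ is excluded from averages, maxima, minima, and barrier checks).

price = 11.9309

No-arbitrage gives p* = (R−d)/(u−d) = 0.4333: enumerate every path, weight its payoff by its p*-probability, and discount by R^3.
Enumerate all 2^3 = 8 price paths (U = up ×1.38, D = down ×0.78); each path with k up-moves has probability p*^k·(1−p*)^(3−k).
DDD: M=64.7400, payoff=0.0000, prob=0.181963
UDD: M=114.5400, payoff=0.0000, prob=0.139148
DUD: M=89.3412, payoff=0.0000, prob=0.139148
UUD: M=158.0652, payoff=39.7752, prob=0.106407
DDU: M=69.6861, payoff=0.0000, prob=0.139148
UDU: M=123.2909, payoff=5.0009, prob=0.106407
DUU: M=123.2909, payoff=5.0009, prob=0.106407
UUU: M=218.1300, payoff=99.8400, prob=0.081370
Price = Σ prob·payoff / R^3 = 13.420648 / 1.124864 = 11.9309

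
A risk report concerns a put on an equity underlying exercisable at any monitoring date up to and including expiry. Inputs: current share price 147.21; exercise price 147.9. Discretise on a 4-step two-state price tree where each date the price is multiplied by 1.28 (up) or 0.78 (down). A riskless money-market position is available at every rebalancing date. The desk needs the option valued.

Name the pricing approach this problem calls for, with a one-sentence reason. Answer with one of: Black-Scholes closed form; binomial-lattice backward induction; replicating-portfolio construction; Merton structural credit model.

framework: binomial-lattice backward induction

Key observation: the defining feature is the embedded early-exercise option across 4 discrete dates on the spot-147.21 tree; pricing the strike-147.9 put means working backward with an exercise test at every node.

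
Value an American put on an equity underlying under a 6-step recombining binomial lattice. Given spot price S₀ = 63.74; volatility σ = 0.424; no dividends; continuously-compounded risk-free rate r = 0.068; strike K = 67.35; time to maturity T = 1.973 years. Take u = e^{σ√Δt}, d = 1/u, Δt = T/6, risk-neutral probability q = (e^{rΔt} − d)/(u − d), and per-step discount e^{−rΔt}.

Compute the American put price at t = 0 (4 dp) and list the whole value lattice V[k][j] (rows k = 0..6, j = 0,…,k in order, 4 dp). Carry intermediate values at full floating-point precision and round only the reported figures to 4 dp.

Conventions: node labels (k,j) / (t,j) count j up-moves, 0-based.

price = 13.4649
tree:
13.4649
19.8227 7.3559
28.1555 11.9173 2.8658
36.6152 18.7220 5.2629 0.4596
43.2489 28.1555 9.5993 0.9136 0.0000
48.4508 36.6152 17.3675 1.8161 0.0000 0.0000
52.5299 43.2489 28.1555 3.6100 0.0000 0.0000 0.0000

Δt=0.32883, u=1.27525, d=0.78416, q=0.48556, disc=e^(-rΔt)=0.97789
k=6 terminal: V=max(K-S,0) → 52.5299 43.2489 28.1555 3.6100 0.0000 0.0000 0.0000
k=5: j=0 S=18.8992 intr=48.4508 cont=46.9615 V=48.4508[EX]; j=1 S=30.7348 intr=36.6152 cont=35.1259 V=36.6152[EX]; j=2 S=49.9825 intr=17.3675 cont=15.8782 V=17.3675[EX]; j=3 S=81.2841 intr=0.0000 cont=1.8161 V=1.8161[hold]; j=4 S=132.1884 intr=0.0000 cont=0.0000 V=0.0000[hold]; j=5 S=214.9714 intr=0.0000 cont=0.0000 V=0.0000[hold]
k=4: j=0 S=24.1011 intr=43.2489 cont=41.7596 V=43.2489[EX]; j=1 S=39.1945 intr=28.1555 cont=26.6663 V=28.1555[EX]; j=2 S=63.7400 intr=3.6100 cont=9.5993 V=9.5993[hold]; j=3 S=103.6572 intr=0.0000 cont=0.9136 V=0.9136[hold]; j=4 S=168.5726 intr=0.0000 cont=0.0000 V=0.0000[hold]
k=3: j=0 S=30.7348 intr=36.6152 cont=35.1259 V=36.6152[EX]; j=1 S=49.9825 intr=17.3675 cont=18.7220 V=18.7220[hold]; j=2 S=81.2841 intr=0.0000 cont=5.2629 V=5.2629[hold]; j=3 S=132.1884 intr=0.0000 cont=0.4596 V=0.4596[hold]
k=2: j=0 S=39.1945 intr=28.1555 cont=27.3094 V=28.1555[EX]; j=1 S=63.7400 intr=3.6100 cont=11.9173 V=11.9173[hold]; j=2 S=103.6572 intr=0.0000 cont=2.8658 V=2.8658[hold]
k=1: j=0 S=49.9825 intr=17.3675 cont=19.8227 V=19.8227[hold]; j=1 S=81.2841 intr=0.0000 cont=7.3559 V=7.3559[hold]
k=0: j=0 S=63.7400 intr=3.6100 cont=13.4649 V=13.4649[hold]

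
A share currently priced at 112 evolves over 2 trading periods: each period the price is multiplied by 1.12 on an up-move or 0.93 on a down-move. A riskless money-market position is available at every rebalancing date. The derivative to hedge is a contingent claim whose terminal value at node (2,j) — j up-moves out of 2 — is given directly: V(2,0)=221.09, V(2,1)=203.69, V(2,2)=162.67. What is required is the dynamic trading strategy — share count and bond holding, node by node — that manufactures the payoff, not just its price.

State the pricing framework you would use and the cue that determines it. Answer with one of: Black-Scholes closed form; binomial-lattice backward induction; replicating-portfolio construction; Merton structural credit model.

framework: replicating-portfolio construction

Key observation: the deliverable is the dynamic trading strategy on the 2-step tree (spot 112, moves 1.12 and 0.93), so the valuation must go through the node-by-node replicating-portfolio solve.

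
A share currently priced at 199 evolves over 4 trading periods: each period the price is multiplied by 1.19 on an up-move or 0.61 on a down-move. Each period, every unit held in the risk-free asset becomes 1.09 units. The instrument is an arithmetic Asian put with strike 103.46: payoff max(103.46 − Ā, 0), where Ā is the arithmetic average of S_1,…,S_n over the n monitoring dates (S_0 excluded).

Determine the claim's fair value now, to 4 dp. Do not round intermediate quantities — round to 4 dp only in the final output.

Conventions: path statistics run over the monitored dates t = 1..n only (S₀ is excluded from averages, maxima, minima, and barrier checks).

Under the martingale measure an up-move has probability p* = 0.8276; value the claim as the probability-weighted average of per-path payoffs, discounted 4 periods at R = 1.09.
Enumerate all 2^4 = 16 price paths (U = up ×1.19, D = down ×0.61); each path with k up-moves has probability p*^k·(1−p*)^(4−k).
DDDD: Ā=67.0401, payoff=36.4199, prob=0.000884
UDDD: Ā=130.7831, payoff=0.0000, prob=0.004242
DUDD: Ā=101.9281, payoff=1.5319, prob=0.004242
UUDD: Ā=198.8434, payoff=0.0000, prob=0.020360
DDUD: Ā=84.3266, payoff=19.1334, prob=0.004242
UDUD: Ā=164.5059, payoff=0.0000, prob=0.020360
DUUD: Ā=135.6509, payoff=0.0000, prob=0.020360
UUUD: Ā=264.6305, payoff=0.0000, prob=0.097726
DDDU: Ā=73.5896, payoff=29.8704, prob=0.004242
UDDU: Ā=143.5601, payoff=0.0000, prob=0.020360
DUDU: Ā=114.7051, payoff=0.0000, prob=0.020360
UUDU: Ā=223.7689, payoff=0.0000, prob=0.097726
DDUU: Ā=97.1035, payoff=6.3565, prob=0.020360
UDUU: Ā=189.4315, payoff=0.0000, prob=0.097726
DUUU: Ā=160.5765, payoff=0.0000, prob=0.097726
UUUU: Ā=313.2558, payoff=0.0000, prob=0.469087
Price = Σ prob·payoff / R^4 = 0.375951 / 1.411582 = 0.2663

price = 0.2663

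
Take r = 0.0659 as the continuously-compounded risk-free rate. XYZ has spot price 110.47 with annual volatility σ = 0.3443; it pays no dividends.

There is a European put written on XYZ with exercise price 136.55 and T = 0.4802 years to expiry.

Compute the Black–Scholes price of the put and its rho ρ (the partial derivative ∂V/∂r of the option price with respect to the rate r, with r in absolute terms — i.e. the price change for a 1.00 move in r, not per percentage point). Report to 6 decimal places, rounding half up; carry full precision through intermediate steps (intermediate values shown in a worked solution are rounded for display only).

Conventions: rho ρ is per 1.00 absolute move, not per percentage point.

σ√T = 0.3443·√0.4802 = 0.238588
d₁ = (ln(S/K) + (r+σ²/2)T) / (σ√T) = (ln(110.47/136.55) + (0.0659+0.3443²/2)·0.4802) / 0.238588 = (-0.211947 + 0.060107) / 0.238588 = -0.636410
d₂ = d₁ − σ√T = -0.636410 − 0.238588 = -0.874998
e^{−rT} = 0.968850
N(−d₁) = 0.737745,  N(−d₂) = 0.809212
Put price V = K·e^{−rT}·N(−d₂) − S·N(−d₁) = 107.055979 − 81.498734 = 25.557245
ρ = −K·T·e^{−rT}·N(−d₂) = -51.408281

price = 25.557245
ρ = -51.408281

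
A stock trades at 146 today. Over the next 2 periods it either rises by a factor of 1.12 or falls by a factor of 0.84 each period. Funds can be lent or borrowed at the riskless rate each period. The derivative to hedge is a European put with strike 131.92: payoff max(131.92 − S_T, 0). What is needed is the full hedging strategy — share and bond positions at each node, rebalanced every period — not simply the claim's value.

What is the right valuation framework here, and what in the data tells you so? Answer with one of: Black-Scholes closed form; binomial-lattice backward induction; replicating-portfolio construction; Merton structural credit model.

Key observation: a price alone would not answer the question — the per-node share/bond construction on the spot-146, 1.12/0.84 tree is required, and only the replicating-portfolio method yields it.

framework: replicating-portfolio construction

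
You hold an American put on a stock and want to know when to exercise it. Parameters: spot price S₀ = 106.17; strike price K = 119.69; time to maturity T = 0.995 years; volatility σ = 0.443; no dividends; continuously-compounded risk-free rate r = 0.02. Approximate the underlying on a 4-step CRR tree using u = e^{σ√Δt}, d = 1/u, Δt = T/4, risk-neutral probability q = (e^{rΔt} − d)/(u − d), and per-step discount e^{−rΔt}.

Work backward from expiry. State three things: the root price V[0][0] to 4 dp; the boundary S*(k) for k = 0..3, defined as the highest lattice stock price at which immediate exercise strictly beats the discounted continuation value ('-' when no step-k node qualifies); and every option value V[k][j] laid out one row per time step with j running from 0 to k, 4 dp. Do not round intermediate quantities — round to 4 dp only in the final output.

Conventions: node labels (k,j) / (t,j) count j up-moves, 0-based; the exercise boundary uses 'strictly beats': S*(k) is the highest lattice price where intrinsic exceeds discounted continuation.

Δt=0.24875, u=1.24726, d=0.80176, q=0.45618, disc=e^(-rΔt)=0.99504
k=4 terminal: V=max(K-S,0) → 75.8187 51.4418 13.5200 0.0000 0.0000
k=3: j=0 S=54.7187 intr=64.9713 cont=64.3774 V=64.9713[EX]; j=1 S=85.1229 intr=34.5671 cont=33.9731 V=34.5671[EX]; j=2 S=132.4211 intr=0.0000 cont=7.3159 V=7.3159[hold]; j=3 S=206.0004 intr=0.0000 cont=0.0000 V=0.0000[hold]  S*(3)=85.1229
k=2: j=0 S=68.2482 intr=51.4418 cont=50.8479 V=51.4418[EX]; j=1 S=106.1700 intr=13.5200 cont=22.0257 V=22.0257[hold]; j=2 S=165.1630 intr=0.0000 cont=3.9588 V=3.9588[hold]  S*(2)=68.2482
k=1: j=0 S=85.1229 intr=34.5671 cont=37.8340 V=37.8340[hold]; j=1 S=132.4211 intr=0.0000 cont=13.7155 V=13.7155[hold]  S*(1)=-
k=0: j=0 S=106.1700 intr=13.5200 cont=26.6984 V=26.6984[hold]  S*(0)=-

price = 26.6984
boundary = - - 68.2482 85.1229
tree:
26.6984
37.8340 13.7155
51.4418 22.0257 3.9588
64.9713 34.5671 7.3159 0.0000
75.8187 51.4418 13.5200 0.0000 0.0000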